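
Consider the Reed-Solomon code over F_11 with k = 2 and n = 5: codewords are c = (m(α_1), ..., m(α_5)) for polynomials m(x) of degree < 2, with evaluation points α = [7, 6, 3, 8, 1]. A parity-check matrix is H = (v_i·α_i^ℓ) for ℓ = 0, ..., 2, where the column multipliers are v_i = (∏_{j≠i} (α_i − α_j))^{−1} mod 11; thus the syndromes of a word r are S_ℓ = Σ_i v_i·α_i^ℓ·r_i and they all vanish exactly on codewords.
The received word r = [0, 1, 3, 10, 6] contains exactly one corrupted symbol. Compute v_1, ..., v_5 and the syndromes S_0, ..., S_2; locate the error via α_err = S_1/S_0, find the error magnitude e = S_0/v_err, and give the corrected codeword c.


S = (10, 8, 2), error at position 3, error magnitude e = 10, c = [0, 1, 4, 10, 6].

Step 1: column multipliers v_i = (∏_{j≠i}(α_i − α_j))^{−1} mod 11.
  i = 1 (α = 7): (7−6)(7−3)(7−8)(7−1) = 1·4·(−1)·6 = −24 ≡ 9, so v_1 = 9^{−1} = 5 (mod 11).
  i = 2 (α = 6): (6−7)(6−3)(6−8)(6−1) = (−1)·3·(−2)·5 = 30 ≡ 8, so v_2 = 8^{−1} = 7 (mod 11).
  i = 3 (α = 3): (3−7)(3−6)(3−8)(3−1) = (−4)·(−3)·(−5)·2 = −120 ≡ 1, so v_3 = 1^{−1} = 1 (mod 11).
  i = 4 (α = 8): (8−7)(8−6)(8−3)(8−1) = 1·2·5·7 = 70 ≡ 4, so v_4 = 4^{−1} = 3 (mod 11).
  i = 5 (α = 1): (1−7)(1−6)(1−3)(1−8) = (−6)·(−5)·(−2)·(−7) = 420 ≡ 2, so v_5 = 2^{−1} = 6 (mod 11).
  v = [5, 7, 1, 3, 6].
Step 2: syndromes of r = [0, 1, 3, 10, 6] (all sums mod 11).
  S_0 = Σ v_i r_i = 5·0 + 7·1 + 1·3 + 3·10 + 6·6 = 76 ≡ 10.
  S_1 = Σ v_i α_i r_i = 5·7·0 + 7·6·1 + 1·3·3 + 3·8·10 + 6·1·6 = 327 ≡ 8.
  α_i^2 mod 11 = [5, 3, 9, 9, 1].
  S_2 = Σ v_i α_i^2 r_i = 5·5·0 + 7·3·1 + 1·9·3 + 3·9·10 + 6·1·6 = 354 ≡ 2.
  S = (10, 8, 2) ≠ 0, so r is not a codeword (an error is present).
Step 3: locate the error. For a single error e at position i, S_ℓ = v_i·e·α_i^ℓ, so α_err = S_1/S_0.
  S_0^{−1} = 10^{−1} = 10 (mod 11), so α_err = 8·10 = 80 ≡ 3 = α_3. Error position i = 3.
  Consistency check: S_2/S_1 = 2·7 = 14 ≡ 3 = α_err ✓ (single-error assumption holds).
Step 4: error magnitude e = S_0/v_3 = S_0·∏_{j≠3}(α_3 − α_j) = 10·1 = 10 ≡ 10 (mod 11).
Step 5: correct position 3: c_3 = r_3 − e = 3 − 10 ≡ 4 (mod 11). Hence c = [0, 1, 4, 10, 6].
  Check: interpolating c through the α_i gives m(x) = 7 + 10·x (degree < 2) with m(α_i) = c_i for every i, so c is indeed a codeword.


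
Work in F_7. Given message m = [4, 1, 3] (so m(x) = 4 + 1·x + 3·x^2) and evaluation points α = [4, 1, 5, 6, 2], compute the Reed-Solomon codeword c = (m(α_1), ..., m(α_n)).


c = [0, 1, 0, 6, 4]

Message polynomial: m(x) = 4 + 1·x + 3·x^2 (mod 7).
For each evaluation point α_i, compute m(α_i) mod 7:
  α_1 = 4: Horner steps 3 → 6 → 0, so m(4) = 0.
  α_2 = 1: Horner steps 3 → 4 → 1, so m(1) = 1.
  α_3 = 5: Horner steps 3 → 2 → 0, so m(5) = 0.
  α_4 = 6: Horner steps 3 → 5 → 6, so m(6) = 6.
  α_5 = 2: Horner steps 3 → 0 → 4, so m(2) = 4.
Codeword c = [0, 1, 0, 6, 4] ∈ F_7^5.


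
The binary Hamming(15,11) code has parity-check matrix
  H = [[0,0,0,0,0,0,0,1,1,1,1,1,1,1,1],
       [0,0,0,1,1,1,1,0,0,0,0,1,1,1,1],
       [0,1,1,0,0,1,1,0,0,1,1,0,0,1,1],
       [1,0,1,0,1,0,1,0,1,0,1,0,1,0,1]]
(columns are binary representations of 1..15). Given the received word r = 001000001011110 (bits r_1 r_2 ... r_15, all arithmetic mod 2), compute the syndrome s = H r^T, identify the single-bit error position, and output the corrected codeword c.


s = (1, 1, 1, 0)^T, error position = 14, corrected codeword c = 001000001011100

Compute s = H r^T mod 2 one row at a time:
  s_1 = 0 + 1 + 0 + 1 + 1 + 1 + 1 + 0 = 5 ≡ 1 (mod 2).
  s_2 = 0 + 0 + 0 + 0 + 1 + 1 + 1 + 0 = 3 ≡ 1 (mod 2).
  s_3 = 0 + 1 + 0 + 0 + 0 + 1 + 1 + 0 = 3 ≡ 1 (mod 2).
  s_4 = 0 + 1 + 0 + 0 + 1 + 1 + 1 + 0 = 4 ≡ 0 (mod 2).
s = (1, 1, 1, 0)^T — this equals column 14 of H (binary 1110), so error is at position 14.
Correct: flip bit 14 of r = 001000001011110 to get c = 001000001011100.


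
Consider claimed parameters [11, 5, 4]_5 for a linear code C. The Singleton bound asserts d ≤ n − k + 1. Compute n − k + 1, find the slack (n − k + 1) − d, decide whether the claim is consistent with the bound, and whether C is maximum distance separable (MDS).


Singleton RHS = n − k + 1 = 7, slack = 3, bound satisfied, not MDS.

Singleton bound: d ≤ n − k + 1.
Here n = 11, k = 5, so n − k + 1 = 7.
Given d = 4, check d ≤ 7: YES.
Slack = (n − k + 1) − d = 3.
The code is NOT MDS (slack = 3 > 0).
Description: the claimed parameters are [11, 5, 4]_5; such a code would be non-MDS.


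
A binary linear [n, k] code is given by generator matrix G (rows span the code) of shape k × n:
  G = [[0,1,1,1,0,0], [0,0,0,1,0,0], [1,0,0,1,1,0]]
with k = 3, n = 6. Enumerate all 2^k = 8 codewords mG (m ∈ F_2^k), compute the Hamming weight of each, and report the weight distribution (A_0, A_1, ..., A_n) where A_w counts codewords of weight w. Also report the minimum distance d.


Weight distribution: A_0 = 1, A_1 = 1, A_2 = 2, A_3 = 2, A_4 = 1, A_5 = 1. Minimum distance d = 1.

Enumerate all 2^3 = 8 messages m ∈ F_2^3.
For each, compute codeword c = mG in F_2^6, then tally its weight.
  m = 000 → c = 000000, weight = 0.
  m = 100 → c = 011100, weight = 3.
  m = 010 → c = 000100, weight = 1.
  m = 110 → c = 011000, weight = 2.
  m = 001 → c = 100110, weight = 3.
  m = 101 → c = 111010, weight = 4.
  m = 011 → c = 100010, weight = 2.
  m = 111 → c = 111110, weight = 5.
Tally weights:
  weight 0: 1 codewords.
  weight 1: 1 codewords.
  weight 2: 2 codewords.
  weight 3: 2 codewords.
  weight 4: 1 codewords.
  weight 5: 1 codewords.
Minimum distance d = smallest w > 0 with A_w > 0 = 1.
Sanity: Σ A_w = 8 = 2^3 = 8 ✓.


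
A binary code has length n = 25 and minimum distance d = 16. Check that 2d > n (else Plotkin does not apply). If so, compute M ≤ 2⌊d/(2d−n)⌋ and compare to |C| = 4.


Plotkin bound M ≤ 4; given |C| = 4 ≤ bound (satisfied).

Check applicability: 2d = 32, n = 25.
2d − n = 7 > 0, so Plotkin applies.
Compute d/(2d−n) = 16/7 ≈ 2.2857.
⌊d/(2d−n)⌋ = 2.
Plotkin bound: M ≤ 2·2 = 4.
Given |C| = 4, check: satisfied.
This |C| is at the Plotkin bound.


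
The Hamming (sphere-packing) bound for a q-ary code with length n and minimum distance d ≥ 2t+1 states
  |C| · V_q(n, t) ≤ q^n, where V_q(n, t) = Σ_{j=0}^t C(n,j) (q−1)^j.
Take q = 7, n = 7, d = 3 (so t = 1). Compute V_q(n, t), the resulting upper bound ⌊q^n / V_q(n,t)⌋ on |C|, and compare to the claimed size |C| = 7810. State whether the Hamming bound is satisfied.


V_q(n, t) = 43, q^n = 823543, Hamming bound = 19152, |C| = 7810 ≤ bound (satisfied).

Step 1: Compute V_q(n, t) = Σ_{j=0}^1 C(n, j) (q−1)^j.
  j = 0: C(7,0)·(6)^0 = 1·1 = 1.
  j = 1: C(7,1)·(6)^1 = 7·6 = 42.
  V_q(n, t) = 1 + 42 = 43.
Step 2: q^n = 7^7 = 823543.
Step 3: Hamming bound ⌊q^n / V_q(n,t)⌋ = ⌊823543/43⌋ = 19152.
Step 4: Compare |C| = 7810 to 19152: satisfied.
The claimed |C| lies below the Hamming bound.


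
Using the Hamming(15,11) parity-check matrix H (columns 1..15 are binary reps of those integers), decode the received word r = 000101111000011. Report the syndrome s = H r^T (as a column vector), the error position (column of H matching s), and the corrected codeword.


s = (0, 1, 0, 1)^T, error position = 5, corrected codeword c = 000111111000011

Compute s = H r^T mod 2 one row at a time:
  s_1 = 1 + 1 + 0 + 0 + 0 + 0 + 1 + 1 = 4 ≡ 0 (mod 2).
  s_2 = 1 + 0 + 1 + 1 + 0 + 0 + 1 + 1 = 5 ≡ 1 (mod 2).
  s_3 = 0 + 0 + 1 + 1 + 0 + 0 + 1 + 1 = 4 ≡ 0 (mod 2).
  s_4 = 0 + 0 + 0 + 1 + 1 + 0 + 0 + 1 = 3 ≡ 1 (mod 2).
s = (0, 1, 0, 1)^T — this equals column 5 of H (binary 0101), so error is at position 5.
Correct: flip bit 5 of r = 000101111000011 to get c = 000111111000011.


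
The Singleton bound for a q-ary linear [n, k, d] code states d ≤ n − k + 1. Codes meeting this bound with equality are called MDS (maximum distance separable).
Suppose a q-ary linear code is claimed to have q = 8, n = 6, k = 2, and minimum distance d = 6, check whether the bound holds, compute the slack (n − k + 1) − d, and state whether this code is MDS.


Singleton RHS = n − k + 1 = 5, slack = -1, bound violated (no such code; not MDS).

Singleton bound: d ≤ n − k + 1.
Here n = 6, k = 2, so n − k + 1 = 5.
Given d = 6, check d ≤ 5: NO.
Slack = (n − k + 1) − d = -1.
The slack is negative: d = 6 exceeds n − k + 1 = 5 by 1, so the Singleton bound is violated and no linear [6, 2, 6]_8 code can exist. In particular it is not MDS (MDS requires d = n − k + 1 exactly).
Description: the claimed parameters are [6, 2, 6]_8; such a code would be impossible (violates the Singleton bound).


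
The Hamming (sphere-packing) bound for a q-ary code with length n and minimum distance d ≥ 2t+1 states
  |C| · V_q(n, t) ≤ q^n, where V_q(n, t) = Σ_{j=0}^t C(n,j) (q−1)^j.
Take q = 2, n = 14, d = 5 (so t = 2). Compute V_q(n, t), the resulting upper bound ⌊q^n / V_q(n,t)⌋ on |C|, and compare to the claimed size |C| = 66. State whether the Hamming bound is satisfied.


V_q(n, t) = 106, q^n = 16384, Hamming bound = 154, |C| = 66 ≤ bound (satisfied).

Step 1: Compute V_q(n, t) = Σ_{j=0}^2 C(n, j) (q−1)^j.
  j = 0: C(14,0)·(1)^0 = 1·1 = 1.
  j = 1: C(14,1)·(1)^1 = 14·1 = 14.
  j = 2: C(14,2)·(1)^2 = 91·1 = 91.
  V_q(n, t) = 1 + 14 + 91 = 106.
Step 2: q^n = 2^14 = 16384.
Step 3: Hamming bound ⌊q^n / V_q(n,t)⌋ = ⌊16384/106⌋ = 154.
Step 4: Compare |C| = 66 to 154: satisfied.
The claimed |C| lies below the Hamming bound.


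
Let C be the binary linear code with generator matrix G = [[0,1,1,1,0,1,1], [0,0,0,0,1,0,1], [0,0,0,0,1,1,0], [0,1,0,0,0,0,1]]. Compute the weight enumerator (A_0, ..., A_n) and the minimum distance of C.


Weight distribution: A_0 = 1, A_2 = 6, A_3 = 4, A_4 = 1, A_5 = 4. Minimum distance d = 2.

Enumerate all 2^4 = 16 messages m ∈ F_2^4.
For each, compute codeword c = mG in F_2^7, then tally its weight.
  m = 0000 → c = 0000000, weight = 0.
  m = 1000 → c = 0111011, weight = 5.
  m = 0100 → c = 0000101, weight = 2.
  m = 1100 → c = 0111110, weight = 5.
  m = 0010 → c = 0000110, weight = 2.
  m = 1010 → c = 0111101, weight = 5.
  m = 0110 → c = 0000011, weight = 2.
  m = 1110 → c = 0111000, weight = 3.
  m = 0001 → c = 0100001, weight = 2.
  m = 1001 → c = 0011010, weight = 3.
  m = 0101 → c = 0100100, weight = 2.
  m = 1101 → c = 0011111, weight = 5.
  m = 0011 → c = 0100111, weight = 4.
  m = 1011 → c = 0011100, weight = 3.
  m = 0111 → c = 0100010, weight = 2.
  m = 1111 → c = 0011001, weight = 3.
Tally weights:
  weight 0: 1 codewords.
  weight 2: 6 codewords.
  weight 3: 4 codewords.
  weight 4: 1 codewords.
  weight 5: 4 codewords.
Minimum distance d = smallest w > 0 with A_w > 0 = 2.
Sanity: Σ A_w = 16 = 2^4 = 16 ✓.


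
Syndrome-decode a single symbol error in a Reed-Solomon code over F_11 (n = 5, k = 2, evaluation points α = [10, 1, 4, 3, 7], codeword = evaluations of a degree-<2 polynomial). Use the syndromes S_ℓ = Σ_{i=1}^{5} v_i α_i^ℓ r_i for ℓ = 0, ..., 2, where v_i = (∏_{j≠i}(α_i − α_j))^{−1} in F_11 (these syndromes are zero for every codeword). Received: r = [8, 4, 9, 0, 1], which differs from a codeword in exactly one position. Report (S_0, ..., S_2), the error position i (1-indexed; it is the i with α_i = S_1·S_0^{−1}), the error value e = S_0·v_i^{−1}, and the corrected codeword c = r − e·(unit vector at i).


S = (5, 2, 3), error at position 5, error magnitude e = 9, c = [8, 4, 9, 0, 3].

Step 1: column multipliers v_i = (∏_{j≠i}(α_i − α_j))^{−1} mod 11.
  i = 1 (α = 10): (10−1)(10−4)(10−3)(10−7) = 9·6·7·3 = 1134 ≡ 1, so v_1 = 1^{−1} = 1 (mod 11).
  i = 2 (α = 1): (1−10)(1−4)(1−3)(1−7) = (−9)·(−3)·(−2)·(−6) = 324 ≡ 5, so v_2 = 5^{−1} = 9 (mod 11).
  i = 3 (α = 4): (4−10)(4−1)(4−3)(4−7) = (−6)·3·1·(−3) = 54 ≡ 10, so v_3 = 10^{−1} = 10 (mod 11).
  i = 4 (α = 3): (3−10)(3−1)(3−4)(3−7) = (−7)·2·(−1)·(−4) = −56 ≡ 10, so v_4 = 10^{−1} = 10 (mod 11).
  i = 5 (α = 7): (7−10)(7−1)(7−4)(7−3) = (−3)·6·3·4 = −216 ≡ 4, so v_5 = 4^{−1} = 3 (mod 11).
  v = [1, 9, 10, 10, 3].
Step 2: syndromes of r = [8, 4, 9, 0, 1] (all sums mod 11).
  S_0 = Σ v_i r_i = 1·8 + 9·4 + 10·9 + 10·0 + 3·1 = 137 ≡ 5.
  S_1 = Σ v_i α_i r_i = 1·10·8 + 9·1·4 + 10·4·9 + 10·3·0 + 3·7·1 = 497 ≡ 2.
  α_i^2 mod 11 = [1, 1, 5, 9, 5].
  S_2 = Σ v_i α_i^2 r_i = 1·1·8 + 9·1·4 + 10·5·9 + 10·9·0 + 3·5·1 = 509 ≡ 3.
  S = (5, 2, 3) ≠ 0, so r is not a codeword (an error is present).
Step 3: locate the error. For a single error e at position i, S_ℓ = v_i·e·α_i^ℓ, so α_err = S_1/S_0.
  S_0^{−1} = 5^{−1} = 9 (mod 11), so α_err = 2·9 = 18 ≡ 7 = α_5. Error position i = 5.
  Consistency check: S_2/S_1 = 3·6 = 18 ≡ 7 = α_err ✓ (single-error assumption holds).
Step 4: error magnitude e = S_0/v_5 = S_0·∏_{j≠5}(α_5 − α_j) = 5·4 = 20 ≡ 9 (mod 11).
Step 5: correct position 5: c_5 = r_5 − e = 1 − 9 ≡ 3 (mod 11). Hence c = [8, 4, 9, 0, 3].
  Check: interpolating c through the α_i gives m(x) = 6 + 9·x (degree < 2) with m(α_i) = c_i for every i, so c is indeed a codeword.


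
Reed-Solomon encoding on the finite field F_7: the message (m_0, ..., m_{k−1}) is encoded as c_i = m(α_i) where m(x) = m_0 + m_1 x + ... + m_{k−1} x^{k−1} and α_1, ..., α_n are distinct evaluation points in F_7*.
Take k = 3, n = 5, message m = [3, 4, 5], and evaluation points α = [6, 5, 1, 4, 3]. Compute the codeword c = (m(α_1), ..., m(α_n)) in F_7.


c = [4, 1, 5, 1, 4]

Message polynomial: m(x) = 3 + 4·x + 5·x^2 (mod 7).
For each evaluation point α_i, compute m(α_i) mod 7:
  α_1 = 6: Horner steps 5 → 6 → 4, so m(6) = 4.
  α_2 = 5: Horner steps 5 → 1 → 1, so m(5) = 1.
  α_3 = 1: Horner steps 5 → 2 → 5, so m(1) = 5.
  α_4 = 4: Horner steps 5 → 3 → 1, so m(4) = 1.
  α_5 = 3: Horner steps 5 → 5 → 4, so m(3) = 4.
Codeword c = [4, 1, 5, 1, 4] ∈ F_7^5.


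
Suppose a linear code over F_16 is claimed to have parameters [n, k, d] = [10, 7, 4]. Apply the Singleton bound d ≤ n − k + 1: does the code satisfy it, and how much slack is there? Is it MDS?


Singleton RHS = n − k + 1 = 4, slack = 0, bound satisfied, MDS.

Singleton bound: d ≤ n − k + 1.
Here n = 10, k = 7, so n − k + 1 = 4.
Given d = 4, check d ≤ 4: YES.
Slack = (n − k + 1) − d = 0.
The code is MDS (slack = 0).
Description: the claimed parameters are [10, 7, 4]_16; such a code would be MDS (meets Singleton bound).


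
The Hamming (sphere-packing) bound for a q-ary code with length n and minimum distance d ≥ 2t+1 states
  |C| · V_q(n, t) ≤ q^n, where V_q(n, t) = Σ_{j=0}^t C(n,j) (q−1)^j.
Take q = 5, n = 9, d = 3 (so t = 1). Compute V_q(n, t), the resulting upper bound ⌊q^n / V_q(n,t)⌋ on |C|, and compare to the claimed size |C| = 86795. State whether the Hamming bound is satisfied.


V_q(n, t) = 37, q^n = 1953125, Hamming bound = 52787, |C| = 86795 > bound (violated).

Step 1: Compute V_q(n, t) = Σ_{j=0}^1 C(n, j) (q−1)^j.
  j = 0: C(9,0)·(4)^0 = 1·1 = 1.
  j = 1: C(9,1)·(4)^1 = 9·4 = 36.
  V_q(n, t) = 1 + 36 = 37.
Step 2: q^n = 5^9 = 1953125.
Step 3: Hamming bound ⌊q^n / V_q(n,t)⌋ = ⌊1953125/37⌋ = 52787.
Step 4: Compare |C| = 86795 to 52787: violated.
The claimed |C| lies above the Hamming bound, so no 5-ary code of length 9 with d ≥ 3 can have 86795 codewords.


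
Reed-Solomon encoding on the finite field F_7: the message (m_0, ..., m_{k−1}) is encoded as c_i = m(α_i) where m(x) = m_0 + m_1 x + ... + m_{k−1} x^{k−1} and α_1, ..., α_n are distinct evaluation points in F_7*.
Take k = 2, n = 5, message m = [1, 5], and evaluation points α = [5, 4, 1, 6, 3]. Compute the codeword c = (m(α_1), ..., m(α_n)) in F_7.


c = [5, 0, 6, 3, 2]

Message polynomial: m(x) = 1 + 5·x (mod 7).
For each evaluation point α_i, compute m(α_i) mod 7:
  α_1 = 5: Horner steps 5 → 5, so m(5) = 5.
  α_2 = 4: Horner steps 5 → 0, so m(4) = 0.
  α_3 = 1: Horner steps 5 → 6, so m(1) = 6.
  α_4 = 6: Horner steps 5 → 3, so m(6) = 3.
  α_5 = 3: Horner steps 5 → 2, so m(3) = 2.
Codeword c = [5, 0, 6, 3, 2] ∈ F_7^5.


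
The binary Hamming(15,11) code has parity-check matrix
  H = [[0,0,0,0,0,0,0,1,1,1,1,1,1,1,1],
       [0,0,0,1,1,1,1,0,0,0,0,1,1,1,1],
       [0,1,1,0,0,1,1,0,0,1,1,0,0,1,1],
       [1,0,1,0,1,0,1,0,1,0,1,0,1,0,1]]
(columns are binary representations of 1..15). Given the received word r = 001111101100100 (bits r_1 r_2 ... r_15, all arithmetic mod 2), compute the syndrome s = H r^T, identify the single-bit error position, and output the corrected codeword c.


s = (1, 1, 0, 1)^T, error position = 13, corrected codeword c = 001111101100000

Compute s = H r^T mod 2 one row at a time:
  s_1 = 0 + 1 + 1 + 0 + 0 + 1 + 0 + 0 = 3 ≡ 1 (mod 2).
  s_2 = 1 + 1 + 1 + 1 + 0 + 1 + 0 + 0 = 5 ≡ 1 (mod 2).
  s_3 = 0 + 1 + 1 + 1 + 1 + 0 + 0 + 0 = 4 ≡ 0 (mod 2).
  s_4 = 0 + 1 + 1 + 1 + 1 + 0 + 1 + 0 = 5 ≡ 1 (mod 2).
s = (1, 1, 0, 1)^T — this equals column 13 of H (binary 1101), so error is at position 13.
Correct: flip bit 13 of r = 001111101100100 to get c = 001111101100000.


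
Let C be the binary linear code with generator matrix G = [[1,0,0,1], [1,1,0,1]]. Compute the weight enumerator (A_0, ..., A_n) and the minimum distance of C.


Weight distribution: A_0 = 1, A_1 = 1, A_2 = 1, A_3 = 1. Minimum distance d = 1.

Enumerate all 2^2 = 4 messages m ∈ F_2^2.
For each, compute codeword c = mG in F_2^4, then tally its weight.
  m = 00 → c = 0000, weight = 0.
  m = 10 → c = 1001, weight = 2.
  m = 01 → c = 1101, weight = 3.
  m = 11 → c = 0100, weight = 1.
Tally weights:
  weight 0: 1 codewords.
  weight 1: 1 codewords.
  weight 2: 1 codewords.
  weight 3: 1 codewords.
Minimum distance d = smallest w > 0 with A_w > 0 = 1.
Sanity: Σ A_w = 4 = 2^2 = 4 ✓.


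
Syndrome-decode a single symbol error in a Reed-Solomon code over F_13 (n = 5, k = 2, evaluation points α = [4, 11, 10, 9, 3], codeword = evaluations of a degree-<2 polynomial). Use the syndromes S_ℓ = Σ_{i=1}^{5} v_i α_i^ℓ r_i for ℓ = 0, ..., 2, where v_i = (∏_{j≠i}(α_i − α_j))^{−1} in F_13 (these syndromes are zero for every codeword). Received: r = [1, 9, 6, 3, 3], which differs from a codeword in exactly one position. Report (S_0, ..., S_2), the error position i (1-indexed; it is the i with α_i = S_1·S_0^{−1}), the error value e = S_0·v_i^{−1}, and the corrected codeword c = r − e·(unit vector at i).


S = (4, 12, 10), error at position 5, error magnitude e = 5, c = [1, 9, 6, 3, 11].

Step 1: column multipliers v_i = (∏_{j≠i}(α_i − α_j))^{−1} mod 13.
  i = 1 (α = 4): (4−11)(4−10)(4−9)(4−3) = (−7)·(−6)·(−5)·1 = −210 ≡ 11, so v_1 = 11^{−1} = 6 (mod 13).
  i = 2 (α = 11): (11−4)(11−10)(11−9)(11−3) = 7·1·2·8 = 112 ≡ 8, so v_2 = 8^{−1} = 5 (mod 13).
  i = 3 (α = 10): (10−4)(10−11)(10−9)(10−3) = 6·(−1)·1·7 = −42 ≡ 10, so v_3 = 10^{−1} = 4 (mod 13).
  i = 4 (α = 9): (9−4)(9−11)(9−10)(9−3) = 5·(−2)·(−1)·6 = 60 ≡ 8, so v_4 = 8^{−1} = 5 (mod 13).
  i = 5 (α = 3): (3−4)(3−11)(3−10)(3−9) = (−1)·(−8)·(−7)·(−6) = 336 ≡ 11, so v_5 = 11^{−1} = 6 (mod 13).
  v = [6, 5, 4, 5, 6].
Step 2: syndromes of r = [1, 9, 6, 3, 3] (all sums mod 13).
  S_0 = Σ v_i r_i = 6·1 + 5·9 + 4·6 + 5·3 + 6·3 = 108 ≡ 4.
  S_1 = Σ v_i α_i r_i = 6·4·1 + 5·11·9 + 4·10·6 + 5·9·3 + 6·3·3 = 948 ≡ 12.
  α_i^2 mod 13 = [3, 4, 9, 3, 9].
  S_2 = Σ v_i α_i^2 r_i = 6·3·1 + 5·4·9 + 4·9·6 + 5·3·3 + 6·9·3 = 621 ≡ 10.
  S = (4, 12, 10) ≠ 0, so r is not a codeword (an error is present).
Step 3: locate the error. For a single error e at position i, S_ℓ = v_i·e·α_i^ℓ, so α_err = S_1/S_0.
  S_0^{−1} = 4^{−1} = 10 (mod 13), so α_err = 12·10 = 120 ≡ 3 = α_5. Error position i = 5.
  Consistency check: S_2/S_1 = 10·12 = 120 ≡ 3 = α_err ✓ (single-error assumption holds).
Step 4: error magnitude e = S_0/v_5 = S_0·∏_{j≠5}(α_5 − α_j) = 4·11 = 44 ≡ 5 (mod 13).
Step 5: correct position 5: c_5 = r_5 − e = 3 − 5 ≡ 11 (mod 13). Hence c = [1, 9, 6, 3, 11].
  Check: interpolating c through the α_i gives m(x) = 2 + 3·x (degree < 2) with m(α_i) = c_i for every i, so c is indeed a codeword.


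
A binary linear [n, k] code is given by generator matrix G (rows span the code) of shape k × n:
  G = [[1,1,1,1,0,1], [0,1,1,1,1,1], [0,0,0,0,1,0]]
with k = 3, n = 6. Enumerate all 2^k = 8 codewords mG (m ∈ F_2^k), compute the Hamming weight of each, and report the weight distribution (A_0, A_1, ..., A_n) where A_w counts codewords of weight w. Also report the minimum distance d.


Weight distribution: A_0 = 1, A_1 = 2, A_2 = 1, A_4 = 1, A_5 = 2, A_6 = 1. Minimum distance d = 1.

Enumerate all 2^3 = 8 messages m ∈ F_2^3.
For each, compute codeword c = mG in F_2^6, then tally its weight.
  m = 000 → c = 000000, weight = 0.
  m = 100 → c = 111101, weight = 5.
  m = 010 → c = 011111, weight = 5.
  m = 110 → c = 100010, weight = 2.
  m = 001 → c = 000010, weight = 1.
  m = 101 → c = 111111, weight = 6.
  m = 011 → c = 011101, weight = 4.
  m = 111 → c = 100000, weight = 1.
Tally weights:
  weight 0: 1 codewords.
  weight 1: 2 codewords.
  weight 2: 1 codewords.
  weight 4: 1 codewords.
  weight 5: 2 codewords.
  weight 6: 1 codewords.
Minimum distance d = smallest w > 0 with A_w > 0 = 1.
Sanity: Σ A_w = 8 = 2^3 = 8 ✓.


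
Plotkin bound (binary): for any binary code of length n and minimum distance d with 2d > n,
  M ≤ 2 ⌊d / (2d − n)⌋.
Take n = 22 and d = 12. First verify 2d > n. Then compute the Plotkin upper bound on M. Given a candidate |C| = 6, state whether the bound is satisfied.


Plotkin bound M ≤ 12; given |C| = 6 ≤ bound (satisfied).

Check applicability: 2d = 24, n = 22.
2d − n = 2 > 0, so Plotkin applies.
Compute d/(2d−n) = 12/2 ≈ 6.0000.
⌊d/(2d−n)⌋ = 6.
Plotkin bound: M ≤ 2·6 = 12.
Given |C| = 6, check: satisfied.
This |C| is below the Plotkin bound.


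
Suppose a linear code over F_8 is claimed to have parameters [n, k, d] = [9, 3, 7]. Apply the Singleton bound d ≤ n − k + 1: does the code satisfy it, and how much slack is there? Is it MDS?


Singleton RHS = n − k + 1 = 7, slack = 0, bound satisfied, MDS.

Singleton bound: d ≤ n − k + 1.
Here n = 9, k = 3, so n − k + 1 = 7.
Given d = 7, check d ≤ 7: YES.
Slack = (n − k + 1) − d = 0.
The code is MDS (slack = 0).
Description: the claimed parameters are [9, 3, 7]_8; such a code would be MDS (meets Singleton bound).


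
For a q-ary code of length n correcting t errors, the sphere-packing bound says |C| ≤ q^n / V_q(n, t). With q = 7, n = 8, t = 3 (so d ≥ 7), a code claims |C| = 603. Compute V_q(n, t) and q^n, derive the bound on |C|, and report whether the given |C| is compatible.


V_q(n, t) = 13153, q^n = 5764801, Hamming bound = 438, |C| = 603 > bound (violated).

Step 1: Compute V_q(n, t) = Σ_{j=0}^3 C(n, j) (q−1)^j.
  j = 0: C(8,0)·(6)^0 = 1·1 = 1.
  j = 1: C(8,1)·(6)^1 = 8·6 = 48.
  j = 2: C(8,2)·(6)^2 = 28·36 = 1008.
  j = 3: C(8,3)·(6)^3 = 56·216 = 12096.
  V_q(n, t) = 1 + 48 + 1008 + 12096 = 13153.
Step 2: q^n = 7^8 = 5764801.
Step 3: Hamming bound ⌊q^n / V_q(n,t)⌋ = ⌊5764801/13153⌋ = 438.
Step 4: Compare |C| = 603 to 438: violated.
The claimed |C| lies above the Hamming bound, so no 7-ary code of length 8 with d ≥ 7 can have 603 codewords.


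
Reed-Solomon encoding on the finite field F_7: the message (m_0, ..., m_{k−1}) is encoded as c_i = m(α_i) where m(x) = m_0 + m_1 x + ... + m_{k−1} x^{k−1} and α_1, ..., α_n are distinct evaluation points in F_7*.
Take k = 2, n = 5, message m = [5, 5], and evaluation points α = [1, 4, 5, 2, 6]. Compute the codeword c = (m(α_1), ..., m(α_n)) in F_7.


c = [3, 4, 2, 1, 0]

Message polynomial: m(x) = 5 + 5·x (mod 7).
For each evaluation point α_i, compute m(α_i) mod 7:
  α_1 = 1: Horner steps 5 → 3, so m(1) = 3.
  α_2 = 4: Horner steps 5 → 4, so m(4) = 4.
  α_3 = 5: Horner steps 5 → 2, so m(5) = 2.
  α_4 = 2: Horner steps 5 → 1, so m(2) = 1.
  α_5 = 6: Horner steps 5 → 0, so m(6) = 0.
Codeword c = [3, 4, 2, 1, 0] ∈ F_7^5.


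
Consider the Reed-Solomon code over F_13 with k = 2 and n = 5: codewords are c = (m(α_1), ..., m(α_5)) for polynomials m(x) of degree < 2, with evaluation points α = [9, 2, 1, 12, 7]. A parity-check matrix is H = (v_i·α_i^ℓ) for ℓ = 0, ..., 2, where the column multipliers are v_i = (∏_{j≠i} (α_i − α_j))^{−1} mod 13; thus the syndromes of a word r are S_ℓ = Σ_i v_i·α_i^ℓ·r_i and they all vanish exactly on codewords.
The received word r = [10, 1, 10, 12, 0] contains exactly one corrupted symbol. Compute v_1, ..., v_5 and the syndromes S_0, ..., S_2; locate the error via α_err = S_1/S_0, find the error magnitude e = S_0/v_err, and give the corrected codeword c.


S = (5, 5, 5), error at position 3, error magnitude e = 1, c = [10, 1, 9, 12, 0].

Step 1: column multipliers v_i = (∏_{j≠i}(α_i − α_j))^{−1} mod 13.
  i = 1 (α = 9): (9−2)(9−1)(9−12)(9−7) = 7·8·(−3)·2 = −336 ≡ 2, so v_1 = 2^{−1} = 7 (mod 13).
  i = 2 (α = 2): (2−9)(2−1)(2−12)(2−7) = (−7)·1·(−10)·(−5) = −350 ≡ 1, so v_2 = 1^{−1} = 1 (mod 13).
  i = 3 (α = 1): (1−9)(1−2)(1−12)(1−7) = (−8)·(−1)·(−11)·(−6) = 528 ≡ 8, so v_3 = 8^{−1} = 5 (mod 13).
  i = 4 (α = 12): (12−9)(12−2)(12−1)(12−7) = 3·10·11·5 = 1650 ≡ 12, so v_4 = 12^{−1} = 12 (mod 13).
  i = 5 (α = 7): (7−9)(7−2)(7−1)(7−12) = (−2)·5·6·(−5) = 300 ≡ 1, so v_5 = 1^{−1} = 1 (mod 13).
  v = [7, 1, 5, 12, 1].
Step 2: syndromes of r = [10, 1, 10, 12, 0] (all sums mod 13).
  S_0 = Σ v_i r_i = 7·10 + 1·1 + 5·10 + 12·12 + 1·0 = 265 ≡ 5.
  S_1 = Σ v_i α_i r_i = 7·9·10 + 1·2·1 + 5·1·10 + 12·12·12 + 1·7·0 = 2410 ≡ 5.
  α_i^2 mod 13 = [3, 4, 1, 1, 10].
  S_2 = Σ v_i α_i^2 r_i = 7·3·10 + 1·4·1 + 5·1·10 + 12·1·12 + 1·10·0 = 408 ≡ 5.
  S = (5, 5, 5) ≠ 0, so r is not a codeword (an error is present).
Step 3: locate the error. For a single error e at position i, S_ℓ = v_i·e·α_i^ℓ, so α_err = S_1/S_0.
  S_0^{−1} = 5^{−1} = 8 (mod 13), so α_err = 5·8 = 40 ≡ 1 = α_3. Error position i = 3.
  Consistency check: S_2/S_1 = 5·8 = 40 ≡ 1 = α_err ✓ (single-error assumption holds).
Step 4: error magnitude e = S_0/v_3 = S_0·∏_{j≠3}(α_3 − α_j) = 5·8 = 40 ≡ 1 (mod 13).
Step 5: correct position 3: c_3 = r_3 − e = 10 − 1 ≡ 9 (mod 13). Hence c = [10, 1, 9, 12, 0].
  Check: interpolating c through the α_i gives m(x) = 4 + 5·x (degree < 2) with m(α_i) = c_i for every i, so c is indeed a codeword.


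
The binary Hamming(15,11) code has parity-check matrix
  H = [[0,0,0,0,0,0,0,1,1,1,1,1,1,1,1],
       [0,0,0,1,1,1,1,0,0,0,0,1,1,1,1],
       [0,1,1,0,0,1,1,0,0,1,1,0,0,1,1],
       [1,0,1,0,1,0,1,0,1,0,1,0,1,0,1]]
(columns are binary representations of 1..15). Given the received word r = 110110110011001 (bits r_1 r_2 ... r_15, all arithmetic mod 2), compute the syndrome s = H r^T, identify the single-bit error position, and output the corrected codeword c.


s = (0, 1, 0, 1)^T, error position = 5, corrected codeword c = 110100110011001

Compute s = H r^T mod 2 one row at a time:
  s_1 = 1 + 0 + 0 + 1 + 1 + 0 + 0 + 1 = 4 ≡ 0 (mod 2).
  s_2 = 1 + 1 + 0 + 1 + 1 + 0 + 0 + 1 = 5 ≡ 1 (mod 2).
  s_3 = 1 + 0 + 0 + 1 + 0 + 1 + 0 + 1 = 4 ≡ 0 (mod 2).
  s_4 = 1 + 0 + 1 + 1 + 0 + 1 + 0 + 1 = 5 ≡ 1 (mod 2).
s = (0, 1, 0, 1)^T — this equals column 5 of H (binary 0101), so error is at position 5.
Correct: flip bit 5 of r = 110110110011001 to get c = 110100110011001.


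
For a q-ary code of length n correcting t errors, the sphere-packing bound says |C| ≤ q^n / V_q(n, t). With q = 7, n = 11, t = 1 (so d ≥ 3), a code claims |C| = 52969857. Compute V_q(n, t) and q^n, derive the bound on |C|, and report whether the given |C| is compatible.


V_q(n, t) = 67, q^n = 1977326743, Hamming bound = 29512339, |C| = 52969857 > bound (violated).

Step 1: Compute V_q(n, t) = Σ_{j=0}^1 C(n, j) (q−1)^j.
  j = 0: C(11,0)·(6)^0 = 1·1 = 1.
  j = 1: C(11,1)·(6)^1 = 11·6 = 66.
  V_q(n, t) = 1 + 66 = 67.
Step 2: q^n = 7^11 = 1977326743.
Step 3: Hamming bound ⌊q^n / V_q(n,t)⌋ = ⌊1977326743/67⌋ = 29512339.
Step 4: Compare |C| = 52969857 to 29512339: violated.
The claimed |C| lies above the Hamming bound, so no 7-ary code of length 11 with d ≥ 3 can have 52969857 codewords.


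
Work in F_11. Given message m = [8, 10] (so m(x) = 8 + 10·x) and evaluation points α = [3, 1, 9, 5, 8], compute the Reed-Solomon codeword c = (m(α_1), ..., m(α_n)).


c = [5, 7, 10, 3, 0]

Message polynomial: m(x) = 8 + 10·x (mod 11).
For each evaluation point α_i, compute m(α_i) mod 11:
  α_1 = 3: Horner steps 10 → 5, so m(3) = 5.
  α_2 = 1: Horner steps 10 → 7, so m(1) = 7.
  α_3 = 9: Horner steps 10 → 10, so m(9) = 10.
  α_4 = 5: Horner steps 10 → 3, so m(5) = 3.
  α_5 = 8: Horner steps 10 → 0, so m(8) = 0.
Codeword c = [5, 7, 10, 3, 0] ∈ F_11^5.


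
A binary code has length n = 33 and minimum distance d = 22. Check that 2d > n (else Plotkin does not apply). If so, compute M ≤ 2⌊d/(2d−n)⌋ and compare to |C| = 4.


Plotkin bound M ≤ 4; given |C| = 4 ≤ bound (satisfied).

Check applicability: 2d = 44, n = 33.
2d − n = 11 > 0, so Plotkin applies.
Compute d/(2d−n) = 22/11 ≈ 2.0000.
⌊d/(2d−n)⌋ = 2.
Plotkin bound: M ≤ 2·2 = 4.
Given |C| = 4, check: satisfied.
This |C| is at the Plotkin bound.


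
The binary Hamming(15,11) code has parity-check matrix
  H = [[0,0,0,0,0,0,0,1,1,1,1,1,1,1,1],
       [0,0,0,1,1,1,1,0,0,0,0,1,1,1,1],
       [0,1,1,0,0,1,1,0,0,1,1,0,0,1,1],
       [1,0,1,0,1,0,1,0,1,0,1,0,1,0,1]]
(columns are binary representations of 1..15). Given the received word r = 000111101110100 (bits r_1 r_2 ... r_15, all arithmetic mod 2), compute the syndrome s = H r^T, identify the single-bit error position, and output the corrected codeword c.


s = (0, 1, 0, 1)^T, error position = 5, corrected codeword c = 000101101110100

Compute s = H r^T mod 2 one row at a time:
  s_1 = 0 + 1 + 1 + 1 + 0 + 1 + 0 + 0 = 4 ≡ 0 (mod 2).
  s_2 = 1 + 1 + 1 + 1 + 0 + 1 + 0 + 0 = 5 ≡ 1 (mod 2).
  s_3 = 0 + 0 + 1 + 1 + 1 + 1 + 0 + 0 = 4 ≡ 0 (mod 2).
  s_4 = 0 + 0 + 1 + 1 + 1 + 1 + 1 + 0 = 5 ≡ 1 (mod 2).
s = (0, 1, 0, 1)^T — this equals column 5 of H (binary 0101), so error is at position 5.
Correct: flip bit 5 of r = 000111101110100 to get c = 000101101110100.


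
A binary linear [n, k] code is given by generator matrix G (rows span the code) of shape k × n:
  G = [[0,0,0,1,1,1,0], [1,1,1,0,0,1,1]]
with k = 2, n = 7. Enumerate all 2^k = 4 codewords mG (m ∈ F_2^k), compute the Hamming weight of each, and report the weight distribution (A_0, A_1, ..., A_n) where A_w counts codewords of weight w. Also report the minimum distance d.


Weight distribution: A_0 = 1, A_3 = 1, A_5 = 1, A_6 = 1. Minimum distance d = 3.

Enumerate all 2^2 = 4 messages m ∈ F_2^2.
For each, compute codeword c = mG in F_2^7, then tally its weight.
  m = 00 → c = 0000000, weight = 0.
  m = 10 → c = 0001110, weight = 3.
  m = 01 → c = 1110011, weight = 5.
  m = 11 → c = 1111101, weight = 6.
Tally weights:
  weight 0: 1 codewords.
  weight 3: 1 codewords.
  weight 5: 1 codewords.
  weight 6: 1 codewords.
Minimum distance d = smallest w > 0 with A_w > 0 = 3.
Sanity: Σ A_w = 4 = 2^2 = 4 ✓.


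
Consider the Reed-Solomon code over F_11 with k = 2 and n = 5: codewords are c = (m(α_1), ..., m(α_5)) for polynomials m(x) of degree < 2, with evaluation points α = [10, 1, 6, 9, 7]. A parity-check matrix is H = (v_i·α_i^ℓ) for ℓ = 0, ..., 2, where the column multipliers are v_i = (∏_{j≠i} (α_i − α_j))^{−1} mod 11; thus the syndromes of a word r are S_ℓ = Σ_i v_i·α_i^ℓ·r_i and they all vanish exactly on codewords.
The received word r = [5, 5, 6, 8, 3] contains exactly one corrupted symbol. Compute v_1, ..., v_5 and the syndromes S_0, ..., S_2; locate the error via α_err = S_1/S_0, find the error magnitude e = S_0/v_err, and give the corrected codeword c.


S = (7, 7, 7), error at position 2, error magnitude e = 6, c = [5, 10, 6, 8, 3].

Step 1: column multipliers v_i = (∏_{j≠i}(α_i − α_j))^{−1} mod 11.
  i = 1 (α = 10): (10−1)(10−6)(10−9)(10−7) = 9·4·1·3 = 108 ≡ 9, so v_1 = 9^{−1} = 5 (mod 11).
  i = 2 (α = 1): (1−10)(1−6)(1−9)(1−7) = (−9)·(−5)·(−8)·(−6) = 2160 ≡ 4, so v_2 = 4^{−1} = 3 (mod 11).
  i = 3 (α = 6): (6−10)(6−1)(6−9)(6−7) = (−4)·5·(−3)·(−1) = −60 ≡ 6, so v_3 = 6^{−1} = 2 (mod 11).
  i = 4 (α = 9): (9−10)(9−1)(9−6)(9−7) = (−1)·8·3·2 = −48 ≡ 7, so v_4 = 7^{−1} = 8 (mod 11).
  i = 5 (α = 7): (7−10)(7−1)(7−6)(7−9) = (−3)·6·1·(−2) = 36 ≡ 3, so v_5 = 3^{−1} = 4 (mod 11).
  v = [5, 3, 2, 8, 4].
Step 2: syndromes of r = [5, 5, 6, 8, 3] (all sums mod 11).
  S_0 = Σ v_i r_i = 5·5 + 3·5 + 2·6 + 8·8 + 4·3 = 128 ≡ 7.
  S_1 = Σ v_i α_i r_i = 5·10·5 + 3·1·5 + 2·6·6 + 8·9·8 + 4·7·3 = 997 ≡ 7.
  α_i^2 mod 11 = [1, 1, 3, 4, 5].
  S_2 = Σ v_i α_i^2 r_i = 5·1·5 + 3·1·5 + 2·3·6 + 8·4·8 + 4·5·3 = 392 ≡ 7.
  S = (7, 7, 7) ≠ 0, so r is not a codeword (an error is present).
Step 3: locate the error. For a single error e at position i, S_ℓ = v_i·e·α_i^ℓ, so α_err = S_1/S_0.
  S_0^{−1} = 7^{−1} = 8 (mod 11), so α_err = 7·8 = 56 ≡ 1 = α_2. Error position i = 2.
  Consistency check: S_2/S_1 = 7·8 = 56 ≡ 1 = α_err ✓ (single-error assumption holds).
Step 4: error magnitude e = S_0/v_2 = S_0·∏_{j≠2}(α_2 − α_j) = 7·4 = 28 ≡ 6 (mod 11).
Step 5: correct position 2: c_2 = r_2 − e = 5 − 6 ≡ 10 (mod 11). Hence c = [5, 10, 6, 8, 3].
  Check: interpolating c through the α_i gives m(x) = 2 + 8·x (degree < 2) with m(α_i) = c_i for every i, so c is indeed a codeword.


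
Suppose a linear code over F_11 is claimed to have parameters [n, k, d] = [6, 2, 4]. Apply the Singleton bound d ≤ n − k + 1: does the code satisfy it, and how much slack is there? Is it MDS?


Singleton RHS = n − k + 1 = 5, slack = 1, bound satisfied, not MDS.

Singleton bound: d ≤ n − k + 1.
Here n = 6, k = 2, so n − k + 1 = 5.
Given d = 4, check d ≤ 5: YES.
Slack = (n − k + 1) − d = 1.
The code is NOT MDS (slack = 1 > 0).
Description: the claimed parameters are [6, 2, 4]_11; such a code would be non-MDS.


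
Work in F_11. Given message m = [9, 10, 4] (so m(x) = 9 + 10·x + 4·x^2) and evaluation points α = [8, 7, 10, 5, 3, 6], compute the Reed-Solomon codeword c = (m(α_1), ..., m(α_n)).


c = [4, 0, 3, 5, 9, 4]

Message polynomial: m(x) = 9 + 10·x + 4·x^2 (mod 11).
For each evaluation point α_i, compute m(α_i) mod 11:
  α_1 = 8: Horner steps 4 → 9 → 4, so m(8) = 4.
  α_2 = 7: Horner steps 4 → 5 → 0, so m(7) = 0.
  α_3 = 10: Horner steps 4 → 6 → 3, so m(10) = 3.
  α_4 = 5: Horner steps 4 → 8 → 5, so m(5) = 5.
  α_5 = 3: Horner steps 4 → 0 → 9, so m(3) = 9.
  α_6 = 6: Horner steps 4 → 1 → 4, so m(6) = 4.
Codeword c = [4, 0, 3, 5, 9, 4] ∈ F_11^6.


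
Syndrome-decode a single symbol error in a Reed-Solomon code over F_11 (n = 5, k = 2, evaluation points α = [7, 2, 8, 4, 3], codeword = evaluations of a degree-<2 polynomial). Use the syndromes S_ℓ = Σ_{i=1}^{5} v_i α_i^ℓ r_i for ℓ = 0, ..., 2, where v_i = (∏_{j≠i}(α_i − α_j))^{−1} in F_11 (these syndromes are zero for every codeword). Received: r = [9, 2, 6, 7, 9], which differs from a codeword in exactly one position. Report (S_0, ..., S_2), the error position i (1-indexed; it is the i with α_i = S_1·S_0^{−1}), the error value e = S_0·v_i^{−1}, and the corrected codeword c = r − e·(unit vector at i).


S = (5, 4, 1), error at position 5, error magnitude e = 10, c = [9, 2, 6, 7, 10].

Step 1: column multipliers v_i = (∏_{j≠i}(α_i − α_j))^{−1} mod 11.
  i = 1 (α = 7): (7−2)(7−8)(7−4)(7−3) = 5·(−1)·3·4 = −60 ≡ 6, so v_1 = 6^{−1} = 2 (mod 11).
  i = 2 (α = 2): (2−7)(2−8)(2−4)(2−3) = (−5)·(−6)·(−2)·(−1) = 60 ≡ 5, so v_2 = 5^{−1} = 9 (mod 11).
  i = 3 (α = 8): (8−7)(8−2)(8−4)(8−3) = 1·6·4·5 = 120 ≡ 10, so v_3 = 10^{−1} = 10 (mod 11).
  i = 4 (α = 4): (4−7)(4−2)(4−8)(4−3) = (−3)·2·(−4)·1 = 24 ≡ 2, so v_4 = 2^{−1} = 6 (mod 11).
  i = 5 (α = 3): (3−7)(3−2)(3−8)(3−4) = (−4)·1·(−5)·(−1) = −20 ≡ 2, so v_5 = 2^{−1} = 6 (mod 11).
  v = [2, 9, 10, 6, 6].
Step 2: syndromes of r = [9, 2, 6, 7, 9] (all sums mod 11).
  S_0 = Σ v_i r_i = 2·9 + 9·2 + 10·6 + 6·7 + 6·9 = 192 ≡ 5.
  S_1 = Σ v_i α_i r_i = 2·7·9 + 9·2·2 + 10·8·6 + 6·4·7 + 6·3·9 = 972 ≡ 4.
  α_i^2 mod 11 = [5, 4, 9, 5, 9].
  S_2 = Σ v_i α_i^2 r_i = 2·5·9 + 9·4·2 + 10·9·6 + 6·5·7 + 6·9·9 = 1398 ≡ 1.
  S = (5, 4, 1) ≠ 0, so r is not a codeword (an error is present).
Step 3: locate the error. For a single error e at position i, S_ℓ = v_i·e·α_i^ℓ, so α_err = S_1/S_0.
  S_0^{−1} = 5^{−1} = 9 (mod 11), so α_err = 4·9 = 36 ≡ 3 = α_5. Error position i = 5.
  Consistency check: S_2/S_1 = 1·3 = 3 ≡ 3 = α_err ✓ (single-error assumption holds).
Step 4: error magnitude e = S_0/v_5 = S_0·∏_{j≠5}(α_5 − α_j) = 5·2 = 10 ≡ 10 (mod 11).
Step 5: correct position 5: c_5 = r_5 − e = 9 − 10 ≡ 10 (mod 11). Hence c = [9, 2, 6, 7, 10].
  Check: interpolating c through the α_i gives m(x) = 8 + 8·x (degree < 2) with m(α_i) = c_i for every i, so c is indeed a codeword.


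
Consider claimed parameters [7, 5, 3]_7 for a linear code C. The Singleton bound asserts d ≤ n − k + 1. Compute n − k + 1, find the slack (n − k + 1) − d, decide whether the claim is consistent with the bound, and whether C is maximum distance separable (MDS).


Singleton RHS = n − k + 1 = 3, slack = 0, bound satisfied, MDS.

Singleton bound: d ≤ n − k + 1.
Here n = 7, k = 5, so n − k + 1 = 3.
Given d = 3, check d ≤ 3: YES.
Slack = (n − k + 1) − d = 0.
The code is MDS (slack = 0).
Description: the claimed parameters are [7, 5, 3]_7; such a code would be MDS (meets Singleton bound).


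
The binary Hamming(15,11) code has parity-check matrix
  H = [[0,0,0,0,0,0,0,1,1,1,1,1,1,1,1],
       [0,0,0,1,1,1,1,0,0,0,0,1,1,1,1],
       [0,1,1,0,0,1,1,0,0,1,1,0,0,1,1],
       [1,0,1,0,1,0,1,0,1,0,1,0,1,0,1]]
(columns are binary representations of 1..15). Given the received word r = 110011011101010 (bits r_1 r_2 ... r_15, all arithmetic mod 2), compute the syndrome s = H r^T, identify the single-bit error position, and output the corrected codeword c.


s = (1, 0, 0, 1)^T, error position = 9, corrected codeword c = 110011010101010

Compute s = H r^T mod 2 one row at a time:
  s_1 = 1 + 1 + 1 + 0 + 1 + 0 + 1 + 0 = 5 ≡ 1 (mod 2).
  s_2 = 0 + 1 + 1 + 0 + 1 + 0 + 1 + 0 = 4 ≡ 0 (mod 2).
  s_3 = 1 + 0 + 1 + 0 + 1 + 0 + 1 + 0 = 4 ≡ 0 (mod 2).
  s_4 = 1 + 0 + 1 + 0 + 1 + 0 + 0 + 0 = 3 ≡ 1 (mod 2).
s = (1, 0, 0, 1)^T — this equals column 9 of H (binary 1001), so error is at position 9.
Correct: flip bit 9 of r = 110011011101010 to get c = 110011010101010.


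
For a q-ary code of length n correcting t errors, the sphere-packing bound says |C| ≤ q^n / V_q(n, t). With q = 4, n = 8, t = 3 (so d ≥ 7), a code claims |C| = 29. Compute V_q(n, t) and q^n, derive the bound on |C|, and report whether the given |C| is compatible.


V_q(n, t) = 1789, q^n = 65536, Hamming bound = 36, |C| = 29 ≤ bound (satisfied).

Step 1: Compute V_q(n, t) = Σ_{j=0}^3 C(n, j) (q−1)^j.
  j = 0: C(8,0)·(3)^0 = 1·1 = 1.
  j = 1: C(8,1)·(3)^1 = 8·3 = 24.
  j = 2: C(8,2)·(3)^2 = 28·9 = 252.
  j = 3: C(8,3)·(3)^3 = 56·27 = 1512.
  V_q(n, t) = 1 + 24 + 252 + 1512 = 1789.
Step 2: q^n = 4^8 = 65536.
Step 3: Hamming bound ⌊q^n / V_q(n,t)⌋ = ⌊65536/1789⌋ = 36.
Step 4: Compare |C| = 29 to 36: satisfied.
The claimed |C| lies below the Hamming bound.
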